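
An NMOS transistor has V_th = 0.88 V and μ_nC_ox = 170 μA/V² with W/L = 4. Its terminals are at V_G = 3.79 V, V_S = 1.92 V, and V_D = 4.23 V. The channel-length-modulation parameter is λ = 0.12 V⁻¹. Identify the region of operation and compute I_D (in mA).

Saturation; I_D = 0.426 mA

V_GS = V_G − V_S = 3.79 − 1.92 = 1.87 V; V_DS = V_D − V_S = 4.23 − 1.92 = 2.31 V.
k_n = μ_nC_ox · (W/L) = 0.68 mA/V².
V_ov = V_GS − V_th = 1.87 − 0.88 = 0.99 V.
Since V_DS = 2.31 V ≥ V_ov = 0.99 V, the device is in saturation.
I_D = ½ k_n V_ov² (1 + λ V_DS) = 0.5 × 0.68 × 0.99² × (1 + 0.12 × 2.31) = 0.426 mA.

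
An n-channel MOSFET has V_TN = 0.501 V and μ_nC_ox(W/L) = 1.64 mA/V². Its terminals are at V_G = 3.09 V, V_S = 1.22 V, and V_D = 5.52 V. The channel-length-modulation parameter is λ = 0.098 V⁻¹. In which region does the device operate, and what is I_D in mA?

V_GS = V_G − V_S = 3.09 − 1.22 = 1.87 V; V_DS = V_D − V_S = 5.52 − 1.22 = 4.3 V.
V_ov = V_GS − V_TN = 1.87 − 0.501 = 1.37 V.
Since V_DS = 4.3 V ≥ V_ov = 1.37 V, the device is in saturation.
I_D = ½ k_n V_ov² (1 + λ V_DS) = 0.5 × 1.64 × 1.37² × (1 + 0.098 × 4.3) = 2.18 mA.

Saturation; I_D = 2.18 mA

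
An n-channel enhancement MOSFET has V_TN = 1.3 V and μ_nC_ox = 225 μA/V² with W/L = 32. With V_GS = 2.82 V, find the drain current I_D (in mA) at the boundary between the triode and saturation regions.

I_D = 8.32 mA

At the boundary V_DS = V_ov = V_GS − V_TN = 2.82 − 1.3 = 1.52 V.
k_n = μ_nC_ox · (W/L) = 7.2 mA/V².
I_D = ½ k_n V_ov² = 0.5 × 7.2 × 1.52² = 8.32 mA.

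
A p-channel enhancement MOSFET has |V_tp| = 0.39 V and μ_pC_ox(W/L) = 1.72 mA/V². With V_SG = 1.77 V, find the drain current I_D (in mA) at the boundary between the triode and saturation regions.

I_D = 1.64 mA

At the boundary V_SD = V_ov = V_SG − |V_tp| = 1.77 − 0.39 = 1.38 V.
I_D = ½ k_p V_ov² = 0.5 × 1.72 × 1.38² = 1.64 mA.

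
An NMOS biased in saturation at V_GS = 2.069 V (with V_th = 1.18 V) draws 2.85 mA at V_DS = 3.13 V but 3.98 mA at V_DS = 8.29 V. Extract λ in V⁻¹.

λ = 0.101 V⁻¹

With V_GS fixed, I_D ∝ (1 + λ V_DS) in saturation, so I_D2/I_D1 = (1 + λ V_DS2)/(1 + λ V_DS1).
3.98/2.85 = 1.396 = (1 + 8.29 λ)/(1 + 3.13 λ).
Solving: λ (I_D1 V_DS2 − I_D2 V_DS1) = I_D2 − I_D1, so λ = (3.98 − 2.85) / (2.85 × 8.29 − 3.98 × 3.13) = 1.13 / 11.2 = 0.101 V⁻¹.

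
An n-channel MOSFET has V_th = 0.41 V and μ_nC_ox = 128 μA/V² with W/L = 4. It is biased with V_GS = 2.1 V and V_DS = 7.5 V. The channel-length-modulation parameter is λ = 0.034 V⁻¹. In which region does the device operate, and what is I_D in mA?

k_n = μ_nC_ox · (W/L) = 0.512 mA/V².
V_ov = V_GS − V_th = 2.1 − 0.41 = 1.69 V.
Since V_DS = 7.5 V ≥ V_ov = 1.69 V, the device is in saturation.
I_D = ½ k_n V_ov² (1 + λ V_DS) = 0.5 × 0.512 × 1.69² × (1 + 0.034 × 7.5) = 0.918 mA.

Saturation; I_D = 0.918 mA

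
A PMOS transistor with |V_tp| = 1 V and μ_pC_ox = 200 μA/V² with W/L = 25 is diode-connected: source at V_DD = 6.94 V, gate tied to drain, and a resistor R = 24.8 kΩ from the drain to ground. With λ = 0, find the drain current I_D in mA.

With gate tied to drain, V_SG = V_SD ≥ V_SG − |V_tp|, so the device is in saturation.
k_p = μ_pC_ox · (W/L) = 5 mA/V².
KCL at the drain: ½ k_p (V_SG − |V_tp|)² = (V_DD − V_SG)/R.
Let x = V_SG − 1. Then 62 x² + x − 5.94 = 0, giving x = 0.302 V (positive root), so V_SG = 1.3 V.
I_D = (V_DD − V_SG)/R = (6.94 − 1.3) / 24.8 = 0.227 mA.

I_D = 0.227 mA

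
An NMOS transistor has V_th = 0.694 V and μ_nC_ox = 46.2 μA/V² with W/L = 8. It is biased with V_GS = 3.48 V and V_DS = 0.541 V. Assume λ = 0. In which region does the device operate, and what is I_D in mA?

Triode; I_D = 0.503 mA

k_n = μ_nC_ox · (W/L) = 0.3696 mA/V².
V_ov = V_GS − V_th = 3.48 − 0.694 = 2.79 V.
Since V_DS = 0.541 V < V_ov = 2.79 V, the device is in the triode region.
I_D = k_n [V_ov · V_DS − ½ V_DS²] = 0.3696 × [2.79 × 0.541 − 0.5 × 0.541²] = 0.503 mA.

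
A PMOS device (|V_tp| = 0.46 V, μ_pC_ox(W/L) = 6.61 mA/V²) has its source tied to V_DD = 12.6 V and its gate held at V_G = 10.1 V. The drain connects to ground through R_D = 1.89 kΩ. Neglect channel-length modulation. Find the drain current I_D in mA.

V_SG = V_DD − V_G = 12.6 − 10.1 = 2.5 V, so V_ov = 2.5 − 0.46 = 2.04 V.
Assume saturation: I_D = ½ k_p V_ov² = 0.5 × 6.61 × 2.04² = 13.8 mA, giving V_SD = V_DD − I_D R_D = 12.6 − 13.8 × 1.89 = -13.4 V.
But -13.4 V < V_ov = 2.04 V, so the device is actually in triode.
In triode I_D = k_p[V_ov V_SD − ½ V_SD²] and I_D = (V_DD − V_SD)/R_D. Equating: 6.25 V_SD² − 26.49 V_SD + 12.6 = 0, giving V_SD = 0.546 V (the root below V_ov).
I_D = (12.6 − 0.546) / 1.89 = 6.38 mA.

I_D = 6.38 mA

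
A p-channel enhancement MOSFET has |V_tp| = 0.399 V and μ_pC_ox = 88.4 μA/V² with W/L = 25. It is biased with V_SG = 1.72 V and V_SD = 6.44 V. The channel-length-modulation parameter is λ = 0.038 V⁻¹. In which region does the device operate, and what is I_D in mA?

k_p = μ_pC_ox · (W/L) = 2.21 mA/V².
V_ov = V_SG − |V_tp| = 1.72 − 0.399 = 1.32 V.
Since V_SD = 6.44 V ≥ V_ov = 1.32 V, the device is in saturation.
I_D = ½ k_p V_ov² (1 + λ V_SD) = 0.5 × 2.21 × 1.32² × (1 + 0.038 × 6.44) = 2.4 mA.

Saturation; I_D = 2.40 mA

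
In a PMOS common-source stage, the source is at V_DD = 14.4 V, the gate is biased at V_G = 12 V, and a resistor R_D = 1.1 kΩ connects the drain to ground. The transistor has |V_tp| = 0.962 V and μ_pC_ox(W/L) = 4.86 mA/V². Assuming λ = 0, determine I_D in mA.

V_SG = V_DD − V_G = 14.4 − 12 = 2.4 V, so V_ov = 2.4 − 0.962 = 1.44 V.
Assume saturation: I_D = ½ k_p V_ov² = 0.5 × 4.86 × 1.44² = 5.02 mA, giving V_SD = V_DD − I_D R_D = 14.4 − 5.02 × 1.1 = 8.87 V.
V_SD = 8.87 V ≥ V_ov = 1.44 V, confirming saturation.

I_D = 5.02 mA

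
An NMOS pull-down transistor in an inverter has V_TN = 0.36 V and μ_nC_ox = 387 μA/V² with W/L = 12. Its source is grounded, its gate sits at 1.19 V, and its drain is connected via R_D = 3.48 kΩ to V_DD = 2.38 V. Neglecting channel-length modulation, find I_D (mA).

V_GS = V_G = 1.19 V, so V_ov = 1.19 − 0.36 = 0.83 V.
k_n = μ_nC_ox · (W/L) = 4.644 mA/V².
Assume saturation: I_D = ½ k_n V_ov² = 0.5 × 4.644 × 0.83² = 1.6 mA, giving V_DS = V_DD − I_D R_D = 2.38 − 1.6 × 3.48 = -3.19 V.
But -3.19 V < V_ov = 0.83 V, so the device is actually in triode.
In triode I_D = k_n[V_ov V_DS − ½ V_DS²] and I_D = (V_DD − V_DS)/R_D. Equating: 8.08 V_DS² − 14.41 V_DS + 2.38 = 0, giving V_DS = 0.184 V (the root below V_ov).
I_D = (2.38 − 0.184) / 3.48 = 0.631 mA.

I_D = 0.631 mA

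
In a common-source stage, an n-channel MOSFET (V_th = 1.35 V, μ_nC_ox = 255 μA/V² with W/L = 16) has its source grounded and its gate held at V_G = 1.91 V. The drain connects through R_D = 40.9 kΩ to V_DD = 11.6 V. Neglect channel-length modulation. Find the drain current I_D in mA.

V_GS = V_G = 1.91 V, so V_ov = 1.91 − 1.35 = 0.56 V.
k_n = μ_nC_ox · (W/L) = 4.08 mA/V².
Assume saturation: I_D = ½ k_n V_ov² = 0.5 × 4.08 × 0.56² = 0.64 mA, giving V_DS = V_DD − I_D R_D = 11.6 − 0.64 × 40.9 = -14.6 V.
But -14.6 V < V_ov = 0.56 V, so the device is actually in triode.
In triode I_D = k_n[V_ov V_DS − ½ V_DS²] and I_D = (V_DD − V_DS)/R_D. Equating: 83.4 V_DS² − 94.45 V_DS + 11.6 = 0, giving V_DS = 0.14 V (the root below V_ov).
I_D = (11.6 − 0.14) / 40.9 = 0.28 mA.

I_D = 0.280 mA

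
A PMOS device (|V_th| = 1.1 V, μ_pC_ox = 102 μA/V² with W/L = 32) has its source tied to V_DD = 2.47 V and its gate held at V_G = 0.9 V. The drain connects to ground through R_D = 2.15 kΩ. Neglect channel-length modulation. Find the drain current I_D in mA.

V_SG = V_DD − V_G = 2.47 − 0.9 = 1.57 V, so V_ov = 1.57 − 1.1 = 0.47 V.
k_p = μ_pC_ox · (W/L) = 3.264 mA/V².
Assume saturation: I_D = ½ k_p V_ov² = 0.5 × 3.264 × 0.47² = 0.361 mA, giving V_SD = V_DD − I_D R_D = 2.47 − 0.361 × 2.15 = 1.69 V.
V_SD = 1.69 V ≥ V_ov = 0.47 V, confirming saturation.

I_D = 0.361 mA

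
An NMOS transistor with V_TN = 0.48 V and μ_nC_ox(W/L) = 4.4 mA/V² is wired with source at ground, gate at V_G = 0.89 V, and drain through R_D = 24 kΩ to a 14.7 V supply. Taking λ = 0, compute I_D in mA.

V_GS = V_G = 0.89 V, so V_ov = 0.89 − 0.48 = 0.41 V.
Assume saturation: I_D = ½ k_n V_ov² = 0.5 × 4.4 × 0.41² = 0.37 mA, giving V_DS = V_DD − I_D R_D = 14.7 − 0.37 × 24 = 5.82 V.
V_DS = 5.82 V ≥ V_ov = 0.41 V, confirming saturation.

I_D = 0.370 mA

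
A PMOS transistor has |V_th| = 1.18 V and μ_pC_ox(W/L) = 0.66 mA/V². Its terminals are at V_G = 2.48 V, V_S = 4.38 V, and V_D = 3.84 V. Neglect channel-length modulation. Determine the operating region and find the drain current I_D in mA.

V_SG = V_S − V_G = 4.38 − 2.48 = 1.9 V; V_SD = V_S − V_D = 4.38 − 3.84 = 0.54 V.
V_ov = V_SG − |V_th| = 1.9 − 1.18 = 0.72 V.
Since V_SD = 0.54 V < V_ov = 0.72 V, the device is in the triode region.
I_D = k_p [V_ov · V_SD − ½ V_SD²] = 0.66 × [0.72 × 0.54 − 0.5 × 0.54²] = 0.16 mA.

Triode; I_D = 0.160 mA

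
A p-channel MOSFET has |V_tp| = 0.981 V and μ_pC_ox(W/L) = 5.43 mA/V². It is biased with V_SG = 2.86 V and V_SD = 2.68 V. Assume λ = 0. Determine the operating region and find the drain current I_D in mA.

V_ov = V_SG − |V_tp| = 2.86 − 0.981 = 1.88 V.
Since V_SD = 2.68 V ≥ V_ov = 1.88 V, the device is in saturation.
I_D = ½ k_p V_ov² = 0.5 × 5.43 × 1.88² = 9.59 mA.

Saturation; I_D = 9.59 mA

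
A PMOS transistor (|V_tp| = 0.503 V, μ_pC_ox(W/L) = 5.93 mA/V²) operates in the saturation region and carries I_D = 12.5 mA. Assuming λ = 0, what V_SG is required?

V_SG = 2.56 V

In saturation I_D = ½ k_p (V_SG − |V_tp|)², so V_SG − |V_tp| = √(2 I_D / k_p) = √(2 × 12.5 / 5.93) = 2.05 V.
V_SG = 0.503 + 2.05 = 2.56 V.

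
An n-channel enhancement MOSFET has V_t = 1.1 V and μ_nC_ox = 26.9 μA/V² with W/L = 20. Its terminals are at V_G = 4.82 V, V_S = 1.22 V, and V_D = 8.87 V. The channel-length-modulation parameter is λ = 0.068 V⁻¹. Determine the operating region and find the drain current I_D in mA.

Saturation; I_D = 2.56 mA

V_GS = V_G − V_S = 4.82 − 1.22 = 3.6 V; V_DS = V_D − V_S = 8.87 − 1.22 = 7.65 V.
k_n = μ_nC_ox · (W/L) = 0.538 mA/V².
V_ov = V_GS − V_t = 3.6 − 1.1 = 2.5 V.
Since V_DS = 7.65 V ≥ V_ov = 2.5 V, the device is in saturation.
I_D = ½ k_n V_ov² (1 + λ V_DS) = 0.5 × 0.538 × 2.5² × (1 + 0.068 × 7.65) = 2.56 mA.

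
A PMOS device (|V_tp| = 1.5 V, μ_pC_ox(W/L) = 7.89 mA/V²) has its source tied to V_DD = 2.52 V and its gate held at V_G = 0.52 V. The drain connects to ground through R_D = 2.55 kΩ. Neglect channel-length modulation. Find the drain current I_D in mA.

I_D = 0.862 mA

V_SG = V_DD − V_G = 2.52 − 0.52 = 2 V, so V_ov = 2 − 1.5 = 0.5 V.
Assume saturation: I_D = ½ k_p V_ov² = 0.5 × 7.89 × 0.5² = 0.986 mA, giving V_SD = V_DD − I_D R_D = 2.52 − 0.986 × 2.55 = 0.00506 V.
But 0.00506 V < V_ov = 0.5 V, so the device is actually in triode.
In triode I_D = k_p[V_ov V_SD − ½ V_SD²] and I_D = (V_DD − V_SD)/R_D. Equating: 10.1 V_SD² − 11.06 V_SD + 2.52 = 0, giving V_SD = 0.322 V (the root below V_ov).
I_D = (2.52 − 0.322) / 2.55 = 0.862 mA.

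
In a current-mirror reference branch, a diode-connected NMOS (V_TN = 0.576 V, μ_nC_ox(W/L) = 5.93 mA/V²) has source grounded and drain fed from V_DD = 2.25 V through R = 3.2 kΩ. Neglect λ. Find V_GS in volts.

With gate tied to drain, V_GS = V_DS ≥ V_GS − V_TN, so the device is in saturation.
KCL at the drain: ½ k_n (V_GS − V_TN)² = (V_DD − V_GS)/R.
Let x = V_GS − 0.576. Then 9.49 x² + x − 1.674 = 0, giving x = 0.371 V (positive root), so V_GS = 0.947 V.
I_D = (V_DD − V_GS)/R = (2.25 − 0.947) / 3.2 = 0.407 mA.

V_GS = 0.947 V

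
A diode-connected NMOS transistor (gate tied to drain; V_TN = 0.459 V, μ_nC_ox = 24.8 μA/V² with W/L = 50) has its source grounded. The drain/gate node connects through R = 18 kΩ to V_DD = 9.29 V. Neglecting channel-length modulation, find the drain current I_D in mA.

With gate tied to drain, V_GS = V_DS ≥ V_GS − V_TN, so the device is in saturation.
k_n = μ_nC_ox · (W/L) = 1.24 mA/V².
KCL at the drain: ½ k_n (V_GS − V_TN)² = (V_DD − V_GS)/R.
Let x = V_GS − 0.459. Then 11.2 x² + x − 8.831 = 0, giving x = 0.846 V (positive root), so V_GS = 1.3 V.
I_D = (V_DD − V_GS)/R = (9.29 − 1.3) / 18 = 0.444 mA.

I_D = 0.444 mA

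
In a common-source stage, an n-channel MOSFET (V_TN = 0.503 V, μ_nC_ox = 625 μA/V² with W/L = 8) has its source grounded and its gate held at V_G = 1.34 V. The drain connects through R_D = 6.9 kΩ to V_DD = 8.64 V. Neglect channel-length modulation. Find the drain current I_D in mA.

V_GS = V_G = 1.34 V, so V_ov = 1.34 − 0.503 = 0.837 V.
k_n = μ_nC_ox · (W/L) = 5 mA/V².
Assume saturation: I_D = ½ k_n V_ov² = 0.5 × 5 × 0.837² = 1.75 mA, giving V_DS = V_DD − I_D R_D = 8.64 − 1.75 × 6.9 = -3.44 V.
But -3.44 V < V_ov = 0.837 V, so the device is actually in triode.
In triode I_D = k_n[V_ov V_DS − ½ V_DS²] and I_D = (V_DD − V_DS)/R_D. Equating: 17.2 V_DS² − 29.88 V_DS + 8.64 = 0, giving V_DS = 0.367 V (the root below V_ov).
I_D = (8.64 − 0.367) / 6.9 = 1.2 mA.

I_D = 1.20 mA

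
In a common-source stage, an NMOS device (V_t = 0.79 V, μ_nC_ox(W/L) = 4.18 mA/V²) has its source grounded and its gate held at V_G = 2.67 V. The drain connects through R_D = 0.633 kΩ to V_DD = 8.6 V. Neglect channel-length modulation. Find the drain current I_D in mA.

I_D = 7.39 mA

V_GS = V_G = 2.67 V, so V_ov = 2.67 − 0.79 = 1.88 V.
Assume saturation: I_D = ½ k_n V_ov² = 0.5 × 4.18 × 1.88² = 7.39 mA, giving V_DS = V_DD − I_D R_D = 8.6 − 7.39 × 0.633 = 3.92 V.
V_DS = 3.92 V ≥ V_ov = 1.88 V, confirming saturation.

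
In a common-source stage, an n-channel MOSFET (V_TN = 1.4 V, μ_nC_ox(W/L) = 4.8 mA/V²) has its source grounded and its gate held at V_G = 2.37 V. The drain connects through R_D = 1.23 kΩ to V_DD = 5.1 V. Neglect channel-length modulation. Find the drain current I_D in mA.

I_D = 2.26 mA

V_GS = V_G = 2.37 V, so V_ov = 2.37 − 1.4 = 0.97 V.
Assume saturation: I_D = ½ k_n V_ov² = 0.5 × 4.8 × 0.97² = 2.26 mA, giving V_DS = V_DD − I_D R_D = 5.1 − 2.26 × 1.23 = 2.32 V.
V_DS = 2.32 V ≥ V_ov = 0.97 V, confirming saturation.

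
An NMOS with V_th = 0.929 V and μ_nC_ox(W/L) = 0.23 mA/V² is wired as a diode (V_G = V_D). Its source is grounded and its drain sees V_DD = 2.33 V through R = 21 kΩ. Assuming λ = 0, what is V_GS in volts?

V_GS = 1.51 V

With gate tied to drain, V_GS = V_DS ≥ V_GS − V_th, so the device is in saturation.
KCL at the drain: ½ k_n (V_GS − V_th)² = (V_DD − V_GS)/R.
Let x = V_GS − 0.929. Then 2.42 x² + x − 1.401 = 0, giving x = 0.582 V (positive root), so V_GS = 1.51 V.
I_D = (V_DD − V_GS)/R = (2.33 − 1.51) / 21 = 0.039 mA.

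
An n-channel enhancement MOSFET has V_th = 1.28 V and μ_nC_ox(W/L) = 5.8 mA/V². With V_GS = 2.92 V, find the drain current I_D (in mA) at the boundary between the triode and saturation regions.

I_D = 7.80 mA

At the boundary V_DS = V_ov = V_GS − V_th = 2.92 − 1.28 = 1.64 V.
I_D = ½ k_n V_ov² = 0.5 × 5.8 × 1.64² = 7.8 mA.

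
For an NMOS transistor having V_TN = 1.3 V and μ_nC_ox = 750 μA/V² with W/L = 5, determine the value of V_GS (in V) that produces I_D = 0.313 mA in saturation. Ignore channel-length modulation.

k_n = μ_nC_ox · (W/L) = 3.75 mA/V².
In saturation I_D = ½ k_n (V_GS − V_TN)², so V_GS − V_TN = √(2 I_D / k_n) = √(2 × 0.313 / 3.75) = 0.409 V.
V_GS = 1.3 + 0.409 = 1.71 V.

V_GS = 1.71 V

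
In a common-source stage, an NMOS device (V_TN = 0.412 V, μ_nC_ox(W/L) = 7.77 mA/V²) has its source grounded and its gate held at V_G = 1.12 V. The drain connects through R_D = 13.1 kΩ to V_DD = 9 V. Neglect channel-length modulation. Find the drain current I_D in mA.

V_GS = V_G = 1.12 V, so V_ov = 1.12 − 0.412 = 0.708 V.
Assume saturation: I_D = ½ k_n V_ov² = 0.5 × 7.77 × 0.708² = 1.95 mA, giving V_DS = V_DD − I_D R_D = 9 − 1.95 × 13.1 = -16.5 V.
But -16.5 V < V_ov = 0.708 V, so the device is actually in triode.
In triode I_D = k_n[V_ov V_DS − ½ V_DS²] and I_D = (V_DD − V_DS)/R_D. Equating: 50.9 V_DS² − 73.07 V_DS + 9 = 0, giving V_DS = 0.136 V (the root below V_ov).
I_D = (9 − 0.136) / 13.1 = 0.677 mA.

I_D = 0.677 mA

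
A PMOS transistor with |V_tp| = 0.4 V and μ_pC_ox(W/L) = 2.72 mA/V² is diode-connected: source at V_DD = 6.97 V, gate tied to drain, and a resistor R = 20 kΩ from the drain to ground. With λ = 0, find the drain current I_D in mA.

With gate tied to drain, V_SG = V_SD ≥ V_SG − |V_tp|, so the device is in saturation.
KCL at the drain: ½ k_p (V_SG − |V_tp|)² = (V_DD − V_SG)/R.
Let x = V_SG − 0.4. Then 27.2 x² + x − 6.57 = 0, giving x = 0.473 V (positive root), so V_SG = 0.873 V.
I_D = (V_DD − V_SG)/R = (6.97 − 0.873) / 20 = 0.305 mA.

I_D = 0.305 mA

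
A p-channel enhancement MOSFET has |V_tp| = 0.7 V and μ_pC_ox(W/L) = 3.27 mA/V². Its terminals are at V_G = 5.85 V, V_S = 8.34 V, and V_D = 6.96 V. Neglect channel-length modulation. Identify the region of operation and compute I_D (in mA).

V_SG = V_S − V_G = 8.34 − 5.85 = 2.49 V; V_SD = V_S − V_D = 8.34 − 6.96 = 1.38 V.
V_ov = V_SG − |V_tp| = 2.49 − 0.7 = 1.79 V.
Since V_SD = 1.38 V < V_ov = 1.79 V, the device is in the triode region.
I_D = k_p [V_ov · V_SD − ½ V_SD²] = 3.27 × [1.79 × 1.38 − 0.5 × 1.38²] = 4.96 mA.

Triode; I_D = 4.96 mA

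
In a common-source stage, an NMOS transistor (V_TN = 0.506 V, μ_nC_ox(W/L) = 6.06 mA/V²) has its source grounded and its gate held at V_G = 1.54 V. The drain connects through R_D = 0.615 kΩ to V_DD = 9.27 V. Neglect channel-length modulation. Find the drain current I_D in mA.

V_GS = V_G = 1.54 V, so V_ov = 1.54 − 0.506 = 1.03 V.
Assume saturation: I_D = ½ k_n V_ov² = 0.5 × 6.06 × 1.03² = 3.24 mA, giving V_DS = V_DD − I_D R_D = 9.27 − 3.24 × 0.615 = 7.28 V.
V_DS = 7.28 V ≥ V_ov = 1.03 V, confirming saturation.

I_D = 3.24 mA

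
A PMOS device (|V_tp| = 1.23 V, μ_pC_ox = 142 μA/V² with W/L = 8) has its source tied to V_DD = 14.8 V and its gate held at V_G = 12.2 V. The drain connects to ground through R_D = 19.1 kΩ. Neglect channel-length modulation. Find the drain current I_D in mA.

V_SG = V_DD − V_G = 14.8 − 12.2 = 2.6 V, so V_ov = 2.6 − 1.23 = 1.37 V.
k_p = μ_pC_ox · (W/L) = 1.136 mA/V².
Assume saturation: I_D = ½ k_p V_ov² = 0.5 × 1.136 × 1.37² = 1.07 mA, giving V_SD = V_DD − I_D R_D = 14.8 − 1.07 × 19.1 = -5.56 V.
But -5.56 V < V_ov = 1.37 V, so the device is actually in triode.
In triode I_D = k_p[V_ov V_SD − ½ V_SD²] and I_D = (V_DD − V_SD)/R_D. Equating: 10.8 V_SD² − 30.73 V_SD + 14.8 = 0, giving V_SD = 0.615 V (the root below V_ov).
I_D = (14.8 − 0.615) / 19.1 = 0.743 mA.

I_D = 0.743 mA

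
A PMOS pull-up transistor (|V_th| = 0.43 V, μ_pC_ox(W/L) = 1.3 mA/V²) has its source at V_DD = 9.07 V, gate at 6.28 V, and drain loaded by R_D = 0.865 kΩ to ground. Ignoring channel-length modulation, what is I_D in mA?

I_D = 3.62 mA

V_SG = V_DD − V_G = 9.07 − 6.28 = 2.79 V, so V_ov = 2.79 − 0.43 = 2.36 V.
Assume saturation: I_D = ½ k_p V_ov² = 0.5 × 1.3 × 2.36² = 3.62 mA, giving V_SD = V_DD − I_D R_D = 9.07 − 3.62 × 0.865 = 5.94 V.
V_SD = 5.94 V ≥ V_ov = 2.36 V, confirming saturation.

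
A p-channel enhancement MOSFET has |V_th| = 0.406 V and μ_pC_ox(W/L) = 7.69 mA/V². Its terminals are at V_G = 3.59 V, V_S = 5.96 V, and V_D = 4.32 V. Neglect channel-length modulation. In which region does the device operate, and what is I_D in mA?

Triode; I_D = 14.4 mA

V_SG = V_S − V_G = 5.96 − 3.59 = 2.37 V; V_SD = V_S − V_D = 5.96 − 4.32 = 1.64 V.
V_ov = V_SG − |V_th| = 2.37 − 0.406 = 1.96 V.
Since V_SD = 1.64 V < V_ov = 1.96 V, the device is in the triode region.
I_D = k_p [V_ov · V_SD − ½ V_SD²] = 7.69 × [1.96 × 1.64 − 0.5 × 1.64²] = 14.4 mA.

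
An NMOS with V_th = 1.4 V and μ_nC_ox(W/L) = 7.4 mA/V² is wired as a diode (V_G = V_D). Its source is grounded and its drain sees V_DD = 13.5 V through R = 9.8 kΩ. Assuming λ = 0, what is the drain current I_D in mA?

With gate tied to drain, V_GS = V_DS ≥ V_GS − V_th, so the device is in saturation.
KCL at the drain: ½ k_n (V_GS − V_th)² = (V_DD − V_GS)/R.
Let x = V_GS − 1.4. Then 36.3 x² + x − 12.1 = 0, giving x = 0.564 V (positive root), so V_GS = 1.96 V.
I_D = (V_DD − V_GS)/R = (13.5 − 1.96) / 9.8 = 1.18 mA.

I_D = 1.18 mA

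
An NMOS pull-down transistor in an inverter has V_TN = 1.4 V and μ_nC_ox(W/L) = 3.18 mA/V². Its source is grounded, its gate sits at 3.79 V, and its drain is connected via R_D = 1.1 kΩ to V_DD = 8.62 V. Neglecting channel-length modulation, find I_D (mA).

I_D = 6.76 mA

V_GS = V_G = 3.79 V, so V_ov = 3.79 − 1.4 = 2.39 V.
Assume saturation: I_D = ½ k_n V_ov² = 0.5 × 3.18 × 2.39² = 9.08 mA, giving V_DS = V_DD − I_D R_D = 8.62 − 9.08 × 1.1 = -1.37 V.
But -1.37 V < V_ov = 2.39 V, so the device is actually in triode.
In triode I_D = k_n[V_ov V_DS − ½ V_DS²] and I_D = (V_DD − V_DS)/R_D. Equating: 1.75 V_DS² − 9.36 V_DS + 8.62 = 0, giving V_DS = 1.18 V (the root below V_ov).
I_D = (8.62 − 1.18) / 1.1 = 6.76 mA.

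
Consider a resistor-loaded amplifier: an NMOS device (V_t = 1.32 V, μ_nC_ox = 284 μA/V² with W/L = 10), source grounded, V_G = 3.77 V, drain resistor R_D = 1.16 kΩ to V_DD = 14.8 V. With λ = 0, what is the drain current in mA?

V_GS = V_G = 3.77 V, so V_ov = 3.77 − 1.32 = 2.45 V.
k_n = μ_nC_ox · (W/L) = 2.84 mA/V².
Assume saturation: I_D = ½ k_n V_ov² = 0.5 × 2.84 × 2.45² = 8.52 mA, giving V_DS = V_DD − I_D R_D = 14.8 − 8.52 × 1.16 = 4.91 V.
V_DS = 4.91 V ≥ V_ov = 2.45 V, confirming saturation.

I_D = 8.52 mA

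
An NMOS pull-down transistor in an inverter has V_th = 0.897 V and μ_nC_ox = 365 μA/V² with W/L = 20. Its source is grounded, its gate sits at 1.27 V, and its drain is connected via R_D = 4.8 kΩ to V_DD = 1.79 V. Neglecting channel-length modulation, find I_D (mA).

V_GS = V_G = 1.27 V, so V_ov = 1.27 − 0.897 = 0.373 V.
k_n = μ_nC_ox · (W/L) = 7.3 mA/V².
Assume saturation: I_D = ½ k_n V_ov² = 0.5 × 7.3 × 0.373² = 0.508 mA, giving V_DS = V_DD − I_D R_D = 1.79 − 0.508 × 4.8 = -0.648 V.
But -0.648 V < V_ov = 0.373 V, so the device is actually in triode.
In triode I_D = k_n[V_ov V_DS − ½ V_DS²] and I_D = (V_DD − V_DS)/R_D. Equating: 17.5 V_DS² − 14.07 V_DS + 1.79 = 0, giving V_DS = 0.159 V (the root below V_ov).
I_D = (1.79 − 0.159) / 4.8 = 0.34 mA.

I_D = 0.340 mA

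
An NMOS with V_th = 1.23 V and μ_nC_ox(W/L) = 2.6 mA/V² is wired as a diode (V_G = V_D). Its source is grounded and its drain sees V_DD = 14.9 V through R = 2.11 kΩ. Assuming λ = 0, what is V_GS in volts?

With gate tied to drain, V_GS = V_DS ≥ V_GS − V_th, so the device is in saturation.
KCL at the drain: ½ k_n (V_GS − V_th)² = (V_DD − V_GS)/R.
Let x = V_GS − 1.23. Then 2.74 x² + x − 13.67 = 0, giving x = 2.06 V (positive root), so V_GS = 3.29 V.
I_D = (V_DD − V_GS)/R = (14.9 − 3.29) / 2.11 = 5.5 mA.

V_GS = 3.29 V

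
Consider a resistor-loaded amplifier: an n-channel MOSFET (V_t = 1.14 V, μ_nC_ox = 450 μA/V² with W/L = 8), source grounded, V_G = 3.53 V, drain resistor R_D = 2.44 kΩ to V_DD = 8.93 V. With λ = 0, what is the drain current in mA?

I_D = 3.48 mA

V_GS = V_G = 3.53 V, so V_ov = 3.53 − 1.14 = 2.39 V.
k_n = μ_nC_ox · (W/L) = 3.6 mA/V².
Assume saturation: I_D = ½ k_n V_ov² = 0.5 × 3.6 × 2.39² = 10.3 mA, giving V_DS = V_DD − I_D R_D = 8.93 − 10.3 × 2.44 = -16.2 V.
But -16.2 V < V_ov = 2.39 V, so the device is actually in triode.
In triode I_D = k_n[V_ov V_DS − ½ V_DS²] and I_D = (V_DD − V_DS)/R_D. Equating: 4.39 V_DS² − 21.99 V_DS + 8.93 = 0, giving V_DS = 0.446 V (the root below V_ov).
I_D = (8.93 − 0.446) / 2.44 = 3.48 mA.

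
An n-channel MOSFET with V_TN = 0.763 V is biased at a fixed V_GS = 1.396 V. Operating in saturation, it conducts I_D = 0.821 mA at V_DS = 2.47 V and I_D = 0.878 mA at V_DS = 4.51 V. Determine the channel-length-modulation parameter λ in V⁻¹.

λ = 0.0372 V⁻¹

With V_GS fixed, I_D ∝ (1 + λ V_DS) in saturation, so I_D2/I_D1 = (1 + λ V_DS2)/(1 + λ V_DS1).
0.878/0.821 = 1.069 = (1 + 4.51 λ)/(1 + 2.47 λ).
Solving: λ (I_D1 V_DS2 − I_D2 V_DS1) = I_D2 − I_D1, so λ = (0.878 − 0.821) / (0.821 × 4.51 − 0.878 × 2.47) = 0.057 / 1.53 = 0.0372 V⁻¹.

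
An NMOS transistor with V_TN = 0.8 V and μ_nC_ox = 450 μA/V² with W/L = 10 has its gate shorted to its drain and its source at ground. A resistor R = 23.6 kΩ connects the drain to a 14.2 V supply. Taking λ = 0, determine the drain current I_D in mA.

I_D = 0.547 mA

With gate tied to drain, V_GS = V_DS ≥ V_GS − V_TN, so the device is in saturation.
k_n = μ_nC_ox · (W/L) = 4.5 mA/V².
KCL at the drain: ½ k_n (V_GS − V_TN)² = (V_DD − V_GS)/R.
Let x = V_GS − 0.8. Then 53.1 x² + x − 13.4 = 0, giving x = 0.493 V (positive root), so V_GS = 1.29 V.
I_D = (V_DD − V_GS)/R = (14.2 − 1.29) / 23.6 = 0.547 mA.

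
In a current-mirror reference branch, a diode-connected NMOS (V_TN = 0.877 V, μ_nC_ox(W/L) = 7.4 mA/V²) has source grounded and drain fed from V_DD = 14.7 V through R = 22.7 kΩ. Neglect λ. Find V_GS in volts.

V_GS = 1.28 V

With gate tied to drain, V_GS = V_DS ≥ V_GS − V_TN, so the device is in saturation.
KCL at the drain: ½ k_n (V_GS − V_TN)² = (V_DD − V_GS)/R.
Let x = V_GS − 0.877. Then 84 x² + x − 13.82 = 0, giving x = 0.4 V (positive root), so V_GS = 1.28 V.
I_D = (V_DD − V_GS)/R = (14.7 − 1.28) / 22.7 = 0.591 mA.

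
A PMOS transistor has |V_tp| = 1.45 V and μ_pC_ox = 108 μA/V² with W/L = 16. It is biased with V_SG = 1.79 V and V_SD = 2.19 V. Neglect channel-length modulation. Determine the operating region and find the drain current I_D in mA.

Saturation; I_D = 0.0999 mA

k_p = μ_pC_ox · (W/L) = 1.728 mA/V².
V_ov = V_SG − |V_tp| = 1.79 − 1.45 = 0.34 V.
Since V_SD = 2.19 V ≥ V_ov = 0.34 V, the device is in saturation.
I_D = ½ k_p V_ov² = 0.5 × 1.728 × 0.34² = 0.0999 mA.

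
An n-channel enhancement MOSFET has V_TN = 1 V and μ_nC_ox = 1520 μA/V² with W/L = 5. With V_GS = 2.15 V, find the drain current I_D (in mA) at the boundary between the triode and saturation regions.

At the boundary V_DS = V_ov = V_GS − V_TN = 2.15 − 1 = 1.15 V.
k_n = μ_nC_ox · (W/L) = 7.6 mA/V².
I_D = ½ k_n V_ov² = 0.5 × 7.6 × 1.15² = 5.03 mA.

I_D = 5.03 mA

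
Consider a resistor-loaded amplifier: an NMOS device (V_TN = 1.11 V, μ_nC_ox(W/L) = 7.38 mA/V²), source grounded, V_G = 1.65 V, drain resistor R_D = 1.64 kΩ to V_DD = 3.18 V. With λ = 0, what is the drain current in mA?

V_GS = V_G = 1.65 V, so V_ov = 1.65 − 1.11 = 0.54 V.
Assume saturation: I_D = ½ k_n V_ov² = 0.5 × 7.38 × 0.54² = 1.08 mA, giving V_DS = V_DD − I_D R_D = 3.18 − 1.08 × 1.64 = 1.42 V.
V_DS = 1.42 V ≥ V_ov = 0.54 V, confirming saturation.

I_D = 1.08 mA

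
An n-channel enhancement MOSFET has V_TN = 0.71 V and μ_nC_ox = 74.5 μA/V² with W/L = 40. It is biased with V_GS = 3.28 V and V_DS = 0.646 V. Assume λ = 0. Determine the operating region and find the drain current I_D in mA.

Triode; I_D = 4.33 mA

k_n = μ_nC_ox · (W/L) = 2.98 mA/V².
V_ov = V_GS − V_TN = 3.28 − 0.71 = 2.57 V.
Since V_DS = 0.646 V < V_ov = 2.57 V, the device is in the triode region.
I_D = k_n [V_ov · V_DS − ½ V_DS²] = 2.98 × [2.57 × 0.646 − 0.5 × 0.646²] = 4.33 mA.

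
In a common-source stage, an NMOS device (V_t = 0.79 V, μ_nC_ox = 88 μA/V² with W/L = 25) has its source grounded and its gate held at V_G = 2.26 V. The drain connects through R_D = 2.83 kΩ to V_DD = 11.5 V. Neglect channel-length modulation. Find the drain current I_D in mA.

V_GS = V_G = 2.26 V, so V_ov = 2.26 − 0.79 = 1.47 V.
k_n = μ_nC_ox · (W/L) = 2.2 mA/V².
Assume saturation: I_D = ½ k_n V_ov² = 0.5 × 2.2 × 1.47² = 2.38 mA, giving V_DS = V_DD − I_D R_D = 11.5 − 2.38 × 2.83 = 4.77 V.
V_DS = 4.77 V ≥ V_ov = 1.47 V, confirming saturation.

I_D = 2.38 mA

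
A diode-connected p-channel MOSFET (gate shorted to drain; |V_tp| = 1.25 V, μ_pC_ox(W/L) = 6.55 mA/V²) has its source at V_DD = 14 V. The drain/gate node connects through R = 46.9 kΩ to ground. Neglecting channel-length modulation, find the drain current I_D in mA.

With gate tied to drain, V_SG = V_SD ≥ V_SG − |V_tp|, so the device is in saturation.
KCL at the drain: ½ k_p (V_SG − |V_tp|)² = (V_DD − V_SG)/R.
Let x = V_SG − 1.25. Then 154 x² + x − 12.75 = 0, giving x = 0.285 V (positive root), so V_SG = 1.53 V.
I_D = (V_DD − V_SG)/R = (14 − 1.53) / 46.9 = 0.266 mA.

I_D = 0.266 mA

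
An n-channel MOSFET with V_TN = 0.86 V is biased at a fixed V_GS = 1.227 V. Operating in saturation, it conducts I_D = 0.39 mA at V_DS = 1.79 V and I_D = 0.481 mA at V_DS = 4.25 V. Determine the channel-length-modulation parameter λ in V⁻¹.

With V_GS fixed, I_D ∝ (1 + λ V_DS) in saturation, so I_D2/I_D1 = (1 + λ V_DS2)/(1 + λ V_DS1).
0.481/0.39 = 1.233 = (1 + 4.25 λ)/(1 + 1.79 λ).
Solving: λ (I_D1 V_DS2 − I_D2 V_DS1) = I_D2 − I_D1, so λ = (0.481 − 0.39) / (0.39 × 4.25 − 0.481 × 1.79) = 0.091 / 0.797 = 0.114 V⁻¹.

λ = 0.114 V⁻¹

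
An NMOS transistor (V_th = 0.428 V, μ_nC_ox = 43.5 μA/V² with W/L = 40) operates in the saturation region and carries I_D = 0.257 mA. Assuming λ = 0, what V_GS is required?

k_n = μ_nC_ox · (W/L) = 1.74 mA/V².
In saturation I_D = ½ k_n (V_GS − V_th)², so V_GS − V_th = √(2 I_D / k_n) = √(2 × 0.257 / 1.74) = 0.544 V.
V_GS = 0.428 + 0.544 = 0.972 V.

V_GS = 0.972 V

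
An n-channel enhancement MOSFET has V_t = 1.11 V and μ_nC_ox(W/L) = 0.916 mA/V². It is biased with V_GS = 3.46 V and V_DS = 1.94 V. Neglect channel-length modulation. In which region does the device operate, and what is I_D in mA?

V_ov = V_GS − V_t = 3.46 − 1.11 = 2.35 V.
Since V_DS = 1.94 V < V_ov = 2.35 V, the device is in the triode region.
I_D = k_n [V_ov · V_DS − ½ V_DS²] = 0.916 × [2.35 × 1.94 − 0.5 × 1.94²] = 2.45 mA.

Triode; I_D = 2.45 mA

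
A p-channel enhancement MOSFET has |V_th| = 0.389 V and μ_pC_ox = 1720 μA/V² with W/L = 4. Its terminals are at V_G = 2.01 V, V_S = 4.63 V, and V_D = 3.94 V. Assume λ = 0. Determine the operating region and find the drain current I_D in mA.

Triode; I_D = 8.95 mA

V_SG = V_S − V_G = 4.63 − 2.01 = 2.62 V; V_SD = V_S − V_D = 4.63 − 3.94 = 0.69 V.
k_p = μ_pC_ox · (W/L) = 6.88 mA/V².
V_ov = V_SG − |V_th| = 2.62 − 0.389 = 2.23 V.
Since V_SD = 0.69 V < V_ov = 2.23 V, the device is in the triode region.
I_D = k_p [V_ov · V_SD − ½ V_SD²] = 6.88 × [2.23 × 0.69 − 0.5 × 0.69²] = 8.95 mA.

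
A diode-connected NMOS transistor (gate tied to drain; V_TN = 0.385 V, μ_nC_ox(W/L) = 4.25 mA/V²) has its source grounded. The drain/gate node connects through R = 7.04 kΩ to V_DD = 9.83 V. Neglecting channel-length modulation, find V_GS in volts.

With gate tied to drain, V_GS = V_DS ≥ V_GS − V_TN, so the device is in saturation.
KCL at the drain: ½ k_n (V_GS − V_TN)² = (V_DD − V_GS)/R.
Let x = V_GS − 0.385. Then 15 x² + x − 9.445 = 0, giving x = 0.762 V (positive root), so V_GS = 1.15 V.
I_D = (V_DD − V_GS)/R = (9.83 − 1.15) / 7.04 = 1.23 mA.

V_GS = 1.15 V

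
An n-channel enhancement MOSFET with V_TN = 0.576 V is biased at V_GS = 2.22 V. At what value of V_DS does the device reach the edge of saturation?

V_DS,sat = 1.64 V

The boundary between triode and saturation is V_DS = V_GS − V_TN = V_ov.
V_ov = 2.22 − 0.576 = 1.64 V.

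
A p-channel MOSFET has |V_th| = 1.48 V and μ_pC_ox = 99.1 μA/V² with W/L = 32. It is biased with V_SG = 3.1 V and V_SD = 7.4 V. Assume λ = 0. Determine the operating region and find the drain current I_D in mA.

k_p = μ_pC_ox · (W/L) = 3.171 mA/V².
V_ov = V_SG − |V_th| = 3.1 − 1.48 = 1.62 V.
Since V_SD = 7.4 V ≥ V_ov = 1.62 V, the device is in saturation.
I_D = ½ k_p V_ov² = 0.5 × 3.171 × 1.62² = 4.16 mA.

Saturation; I_D = 4.16 mA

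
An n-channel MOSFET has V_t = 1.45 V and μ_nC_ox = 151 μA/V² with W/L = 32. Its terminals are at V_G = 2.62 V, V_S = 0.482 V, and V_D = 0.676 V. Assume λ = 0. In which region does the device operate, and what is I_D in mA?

V_GS = V_G − V_S = 2.62 − 0.482 = 2.14 V; V_DS = V_D − V_S = 0.676 − 0.482 = 0.194 V.
k_n = μ_nC_ox · (W/L) = 4.832 mA/V².
V_ov = V_GS − V_t = 2.14 − 1.45 = 0.688 V.
Since V_DS = 0.194 V < V_ov = 0.688 V, the device is in the triode region.
I_D = k_n [V_ov · V_DS − ½ V_DS²] = 4.832 × [0.688 × 0.194 − 0.5 × 0.194²] = 0.554 mA.

Triode; I_D = 0.554 mA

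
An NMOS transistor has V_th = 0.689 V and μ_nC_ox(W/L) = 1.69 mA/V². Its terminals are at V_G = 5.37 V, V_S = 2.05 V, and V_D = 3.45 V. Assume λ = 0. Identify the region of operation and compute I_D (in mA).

V_GS = V_G − V_S = 5.37 − 2.05 = 3.32 V; V_DS = V_D − V_S = 3.45 − 2.05 = 1.4 V.
V_ov = V_GS − V_th = 3.32 − 0.689 = 2.63 V.
Since V_DS = 1.4 V < V_ov = 2.63 V, the device is in the triode region.
I_D = k_n [V_ov · V_DS − ½ V_DS²] = 1.69 × [2.63 × 1.4 − 0.5 × 1.4²] = 4.57 mA.

Triode; I_D = 4.57 mA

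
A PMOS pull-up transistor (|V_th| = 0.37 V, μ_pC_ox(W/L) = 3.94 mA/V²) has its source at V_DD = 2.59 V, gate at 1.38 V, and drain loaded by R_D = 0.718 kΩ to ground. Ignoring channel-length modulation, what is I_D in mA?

I_D = 1.39 mA

V_SG = V_DD − V_G = 2.59 − 1.38 = 1.21 V, so V_ov = 1.21 − 0.37 = 0.84 V.
Assume saturation: I_D = ½ k_p V_ov² = 0.5 × 3.94 × 0.84² = 1.39 mA, giving V_SD = V_DD − I_D R_D = 2.59 − 1.39 × 0.718 = 1.59 V.
V_SD = 1.59 V ≥ V_ov = 0.84 V, confirming saturation.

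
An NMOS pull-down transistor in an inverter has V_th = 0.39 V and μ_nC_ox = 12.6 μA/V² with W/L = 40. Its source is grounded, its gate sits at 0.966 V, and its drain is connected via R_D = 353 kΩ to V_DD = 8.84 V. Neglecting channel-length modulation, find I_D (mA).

V_GS = V_G = 0.966 V, so V_ov = 0.966 − 0.39 = 0.576 V.
k_n = μ_nC_ox · (W/L) = 0.504 mA/V².
Assume saturation: I_D = ½ k_n V_ov² = 0.5 × 0.504 × 0.576² = 0.0836 mA, giving V_DS = V_DD − I_D R_D = 8.84 − 0.0836 × 353 = -20.7 V.
But -20.7 V < V_ov = 0.576 V, so the device is actually in triode.
In triode I_D = k_n[V_ov V_DS − ½ V_DS²] and I_D = (V_DD − V_DS)/R_D. Equating: 89 V_DS² − 103.5 V_DS + 8.84 = 0, giving V_DS = 0.0928 V (the root below V_ov).
I_D = (8.84 − 0.0928) / 353 = 0.0248 mA.

I_D = 0.0248 mA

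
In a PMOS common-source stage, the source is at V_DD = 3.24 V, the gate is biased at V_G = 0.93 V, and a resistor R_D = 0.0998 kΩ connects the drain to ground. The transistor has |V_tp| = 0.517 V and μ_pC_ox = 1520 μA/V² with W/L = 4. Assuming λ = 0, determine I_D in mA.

I_D = 9.77 mA

V_SG = V_DD − V_G = 3.24 − 0.93 = 2.31 V, so V_ov = 2.31 − 0.517 = 1.79 V.
k_p = μ_pC_ox · (W/L) = 6.08 mA/V².
Assume saturation: I_D = ½ k_p V_ov² = 0.5 × 6.08 × 1.79² = 9.77 mA, giving V_SD = V_DD − I_D R_D = 3.24 − 9.77 × 0.0998 = 2.26 V.
V_SD = 2.26 V ≥ V_ov = 1.79 V, confirming saturation.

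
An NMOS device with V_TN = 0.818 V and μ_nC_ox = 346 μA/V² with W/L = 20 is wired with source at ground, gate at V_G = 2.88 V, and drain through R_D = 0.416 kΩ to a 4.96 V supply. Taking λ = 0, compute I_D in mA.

I_D = 9.82 mA

V_GS = V_G = 2.88 V, so V_ov = 2.88 − 0.818 = 2.06 V.
k_n = μ_nC_ox · (W/L) = 6.92 mA/V².
Assume saturation: I_D = ½ k_n V_ov² = 0.5 × 6.92 × 2.06² = 14.7 mA, giving V_DS = V_DD − I_D R_D = 4.96 − 14.7 × 0.416 = -1.16 V.
But -1.16 V < V_ov = 2.06 V, so the device is actually in triode.
In triode I_D = k_n[V_ov V_DS − ½ V_DS²] and I_D = (V_DD − V_DS)/R_D. Equating: 1.44 V_DS² − 6.936 V_DS + 4.96 = 0, giving V_DS = 0.873 V (the root below V_ov).
I_D = (4.96 − 0.873) / 0.416 = 9.82 mA.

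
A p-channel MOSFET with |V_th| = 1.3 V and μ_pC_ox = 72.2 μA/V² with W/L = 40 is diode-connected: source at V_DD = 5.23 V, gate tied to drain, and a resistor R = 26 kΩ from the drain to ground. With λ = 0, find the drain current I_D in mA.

With gate tied to drain, V_SG = V_SD ≥ V_SG − |V_th|, so the device is in saturation.
k_p = μ_pC_ox · (W/L) = 2.888 mA/V².
KCL at the drain: ½ k_p (V_SG − |V_th|)² = (V_DD − V_SG)/R.
Let x = V_SG − 1.3. Then 37.5 x² + x − 3.93 = 0, giving x = 0.31 V (positive root), so V_SG = 1.61 V.
I_D = (V_DD − V_SG)/R = (5.23 − 1.61) / 26 = 0.139 mA.

I_D = 0.139 mA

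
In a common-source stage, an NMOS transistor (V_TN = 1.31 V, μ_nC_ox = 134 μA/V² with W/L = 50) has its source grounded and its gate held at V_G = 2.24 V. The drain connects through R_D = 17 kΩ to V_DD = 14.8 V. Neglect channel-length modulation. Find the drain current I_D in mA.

I_D = 0.862 mA

V_GS = V_G = 2.24 V, so V_ov = 2.24 − 1.31 = 0.93 V.
k_n = μ_nC_ox · (W/L) = 6.7 mA/V².
Assume saturation: I_D = ½ k_n V_ov² = 0.5 × 6.7 × 0.93² = 2.9 mA, giving V_DS = V_DD − I_D R_D = 14.8 − 2.9 × 17 = -34.5 V.
But -34.5 V < V_ov = 0.93 V, so the device is actually in triode.
In triode I_D = k_n[V_ov V_DS − ½ V_DS²] and I_D = (V_DD − V_DS)/R_D. Equating: 57 V_DS² − 106.9 V_DS + 14.8 = 0, giving V_DS = 0.15 V (the root below V_ov).
I_D = (14.8 − 0.15) / 17 = 0.862 mA.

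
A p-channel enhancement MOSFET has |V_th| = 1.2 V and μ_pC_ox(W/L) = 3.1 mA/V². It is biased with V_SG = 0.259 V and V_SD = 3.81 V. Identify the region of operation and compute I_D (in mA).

Cutoff; I_D = 0 mA

V_SG = 0.259 V < |V_th| = 1.2 V, so the transistor is in cutoff.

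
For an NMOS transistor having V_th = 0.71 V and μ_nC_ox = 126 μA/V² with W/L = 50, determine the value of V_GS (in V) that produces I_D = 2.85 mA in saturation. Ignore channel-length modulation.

k_n = μ_nC_ox · (W/L) = 6.3 mA/V².
In saturation I_D = ½ k_n (V_GS − V_th)², so V_GS − V_th = √(2 I_D / k_n) = √(2 × 2.85 / 6.3) = 0.951 V.
V_GS = 0.71 + 0.951 = 1.66 V.

V_GS = 1.66 V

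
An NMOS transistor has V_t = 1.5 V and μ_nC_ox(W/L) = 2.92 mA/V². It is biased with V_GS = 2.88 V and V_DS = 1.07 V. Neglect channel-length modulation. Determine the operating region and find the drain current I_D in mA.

V_ov = V_GS − V_t = 2.88 − 1.5 = 1.38 V.
Since V_DS = 1.07 V < V_ov = 1.38 V, the device is in the triode region.
I_D = k_n [V_ov · V_DS − ½ V_DS²] = 2.92 × [1.38 × 1.07 − 0.5 × 1.07²] = 2.64 mA.

Triode; I_D = 2.64 mA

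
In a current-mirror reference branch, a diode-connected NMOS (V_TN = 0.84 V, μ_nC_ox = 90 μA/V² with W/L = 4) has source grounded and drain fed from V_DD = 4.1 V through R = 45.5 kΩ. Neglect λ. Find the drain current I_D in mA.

With gate tied to drain, V_GS = V_DS ≥ V_GS − V_TN, so the device is in saturation.
k_n = μ_nC_ox · (W/L) = 0.36 mA/V².
KCL at the drain: ½ k_n (V_GS − V_TN)² = (V_DD − V_GS)/R.
Let x = V_GS − 0.84. Then 8.19 x² + x − 3.26 = 0, giving x = 0.573 V (positive root), so V_GS = 1.41 V.
I_D = (V_DD − V_GS)/R = (4.1 − 1.41) / 45.5 = 0.0591 mA.

I_D = 0.0591 mA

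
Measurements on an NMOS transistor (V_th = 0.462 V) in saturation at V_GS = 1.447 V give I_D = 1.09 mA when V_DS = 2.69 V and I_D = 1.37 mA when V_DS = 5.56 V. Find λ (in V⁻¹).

λ = 0.118 V⁻¹

With V_GS fixed, I_D ∝ (1 + λ V_DS) in saturation, so I_D2/I_D1 = (1 + λ V_DS2)/(1 + λ V_DS1).
1.37/1.09 = 1.257 = (1 + 5.56 λ)/(1 + 2.69 λ).
Solving: λ (I_D1 V_DS2 − I_D2 V_DS1) = I_D2 − I_D1, so λ = (1.37 − 1.09) / (1.09 × 5.56 − 1.37 × 2.69) = 0.28 / 2.38 = 0.118 V⁻¹.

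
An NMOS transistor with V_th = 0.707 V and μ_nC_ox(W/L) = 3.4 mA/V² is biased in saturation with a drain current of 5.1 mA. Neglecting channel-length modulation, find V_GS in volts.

V_GS = 2.44 V

In saturation I_D = ½ k_n (V_GS − V_th)², so V_GS − V_th = √(2 I_D / k_n) = √(2 × 5.1 / 3.4) = 1.73 V.
V_GS = 0.707 + 1.73 = 2.44 V.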